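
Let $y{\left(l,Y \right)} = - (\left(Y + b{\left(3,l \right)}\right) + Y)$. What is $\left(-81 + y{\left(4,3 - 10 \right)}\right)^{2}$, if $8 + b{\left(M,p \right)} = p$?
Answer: $3969$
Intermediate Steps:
$b{\left(M,p \right)} = -8 + p$
$y{\left(l,Y \right)} = 8 - l - 2 Y$ ($y{\left(l,Y \right)} = - (\left(Y + \left(-8 + l\right)\right) + Y) = - (\left(-8 + Y + l\right) + Y) = - (-8 + l + 2 Y) = 8 - l - 2 Y$)
$\left(-81 + y{\left(4,3 - 10 \right)}\right)^{2} = \left(-81 - \left(-4 + 2 \left(3 - 10\right)\right)\right)^{2} = \left(-81 - -18\right)^{2} = \left(-81 + \left(8 - 4 + 14\right)\right)^{2} = \left(-81 + 18\right)^{2} = \left(-63\right)^{2} = 3969$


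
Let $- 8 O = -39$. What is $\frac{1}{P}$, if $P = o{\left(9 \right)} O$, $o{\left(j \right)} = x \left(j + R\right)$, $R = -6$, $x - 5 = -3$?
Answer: $\frac{4}{117} \approx 0.034188$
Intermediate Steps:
$x = 2$ ($x = 5 - 3 = 2$)
$O = \frac{39}{8}$ ($O = \left(- \frac{1}{8}\right) \left(-39\right) = \frac{39}{8} \approx 4.875$)
$o{\left(j \right)} = -12 + 2 j$ ($o{\left(j \right)} = 2 \left(j - 6\right) = 2 \left(-6 + j\right) = -12 + 2 j$)
$P = \frac{117}{4}$ ($P = \left(-12 + 2 \cdot 9\right) \frac{39}{8} = \left(-12 + 18\right) \frac{39}{8} = 6 \cdot \frac{39}{8} = \frac{117}{4} \approx 29.25$)
$\frac{1}{P} = \frac{1}{\frac{117}{4}} = \frac{4}{117}$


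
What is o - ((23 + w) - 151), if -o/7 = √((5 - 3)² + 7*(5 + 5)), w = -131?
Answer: 259 - 7*√74 ≈ 198.78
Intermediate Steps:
o = -7*√74 (o = -7*√((5 - 3)² + 7*(5 + 5)) = -7*√(2² + 7*10) = -7*√(4 + 70) = -7*√74 ≈ -60.216)
o - ((23 + w) - 151) = -7*√74 - ((23 - 131) - 151) = -7*√74 - (-108 - 151) = -7*√74 - 1*(-259) = -7*√74 + 259 = 259 - 7*√74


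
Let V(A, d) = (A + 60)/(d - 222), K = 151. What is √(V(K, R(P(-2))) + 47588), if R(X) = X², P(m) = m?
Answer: √2261526114/218 ≈ 218.14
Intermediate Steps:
V(A, d) = (60 + A)/(-222 + d)
√(V(K, R(P(-2))) + 47588) = √((60 + 151)/(-222 + (-2)²) + 47588) = √(211/(-222 + 4) + 47588) = √(211/(-218) + 47588) = √(-1/218*211 + 47588) = √(-211/218 + 47588) = √(10373973/218) = √2261526114/218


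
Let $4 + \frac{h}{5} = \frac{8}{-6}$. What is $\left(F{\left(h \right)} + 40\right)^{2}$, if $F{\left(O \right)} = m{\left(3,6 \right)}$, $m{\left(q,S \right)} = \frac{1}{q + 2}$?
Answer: $\frac{40401}{25} \approx 1616.0$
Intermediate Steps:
$h = - \frac{80}{3}$ ($h = -20 + 5 \frac{8}{-6} = -20 + 5 \cdot 8 \left(- \frac{1}{6}\right) = -20 + 5 \left(- \frac{4}{3}\right) = -20 - \frac{20}{3} = - \frac{80}{3} \approx -26.667$)
$m{\left(q,S \right)} = \frac{1}{2 + q}$
$F{\left(O \right)} = \frac{1}{5}$ ($F{\left(O \right)} = \frac{1}{2 + 3} = \frac{1}{5}$)
$\left(F{\left(h \right)} + 40\right)^{2} = \left(\frac{1}{5} + 40\right)^{2} = \left(\frac{201}{5}\right)^{2} = \frac{40401}{25}$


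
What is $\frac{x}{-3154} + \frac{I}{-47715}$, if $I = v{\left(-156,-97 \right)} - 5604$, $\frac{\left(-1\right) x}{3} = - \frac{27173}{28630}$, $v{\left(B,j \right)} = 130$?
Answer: $\frac{98081431279}{861723547860} \approx 0.11382$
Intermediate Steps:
$x = \frac{81519}{28630}$ ($x = - 3 \left(- \frac{27173}{28630}\right) = - 3 \left(\left(-27173\right) \frac{1}{28630}\right) = \left(-3\right) \left(- \frac{27173}{28630}\right) = \frac{81519}{28630} \approx 2.8473$)
$I = -5474$ ($I = 130 - 5604 = -5474$)
$\frac{x}{-3154} + \frac{I}{-47715} = \frac{81519}{28630 \left(-3154\right)} - \frac{5474}{-47715} = \frac{81519}{28630} \left(- \frac{1}{3154}\right) - - \frac{5474}{47715} = - \frac{81519}{90299020} + \frac{5474}{47715} = \frac{98081431279}{861723547860}$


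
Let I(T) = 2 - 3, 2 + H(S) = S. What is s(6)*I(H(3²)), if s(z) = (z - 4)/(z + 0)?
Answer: -⅓ ≈ -0.33333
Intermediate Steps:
s(z) = (-4 + z)/z
H(S) = -2 + S
I(T) = -1
s(6)*I(H(3²)) = ((-4 + 6)/6)*(-1) = ((⅙)*2)*(-1) = (⅓)*(-1) = -⅓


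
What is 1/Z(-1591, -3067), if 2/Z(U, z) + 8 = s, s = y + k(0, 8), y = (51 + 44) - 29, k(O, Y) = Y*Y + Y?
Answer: 65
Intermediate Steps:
k(O, Y) = Y + Y² (k(O, Y) = Y² + Y = Y + Y²)
y = 66 (y = 95 - 29 = 66)
s = 138 (s = 66 + 8*(1 + 8) = 66 + 8*9 = 66 + 72 = 138)
Z(U, z) = 1/65 (Z(U, z) = 2/(-8 + 138) = 2/130 = 2*(1/130) = 1/65)
1/Z(-1591, -3067) = 1/(1/65) = 65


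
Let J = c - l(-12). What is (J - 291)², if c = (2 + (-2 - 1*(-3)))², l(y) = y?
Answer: 72900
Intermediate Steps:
c = 9 (c = (2 + (-2 + 3))² = (2 + 1)² = 3² = 9)
J = 21 (J = 9 - 1*(-12) = 9 + 12 = 21)
(J - 291)² = (21 - 291)² = (-270)² = 72900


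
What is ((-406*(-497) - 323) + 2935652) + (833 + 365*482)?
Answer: 3313874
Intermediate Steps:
((-406*(-497) - 323) + 2935652) + (833 + 365*482) = ((201782 - 323) + 2935652) + (833 + 175930) = (201459 + 2935652) + 176763 = 3137111 + 176763 = 3313874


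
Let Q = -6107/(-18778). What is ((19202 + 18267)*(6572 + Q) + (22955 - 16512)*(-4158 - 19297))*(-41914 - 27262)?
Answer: -61791436893158796/9389 ≈ -6.5813e+12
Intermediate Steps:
Q = 6107/18778 (Q = -6107*(-1/18778) = 6107/18778 ≈ 0.32522)
((19202 + 18267)*(6572 + Q) + (22955 - 16512)*(-4158 - 19297))*(-41914 - 27262) = ((19202 + 18267)*(6572 + 6107/18778) + (22955 - 16512)*(-4158 - 19297))*(-41914 - 27262) = (37469*(123415123/18778) + 6443*(-23455))*(-69176) = (4624241243687/18778 - 151120565)*(-69176) = (1786499274117/18778)*(-69176) = -61791436893158796/9389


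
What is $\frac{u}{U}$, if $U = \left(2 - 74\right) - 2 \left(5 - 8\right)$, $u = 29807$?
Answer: $- \frac{29807}{66} \approx -451.62$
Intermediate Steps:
$U = -66$ ($U = -72 - -6 = -72 + 6 = -66$)
$\frac{u}{U} = \frac{29807}{-66} = 29807 \left(- \frac{1}{66}\right) = - \frac{29807}{66}$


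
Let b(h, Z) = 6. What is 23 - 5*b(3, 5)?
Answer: -7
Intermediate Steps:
23 - 5*b(3, 5) = 23 - 5*6 = 23 - 30 = -7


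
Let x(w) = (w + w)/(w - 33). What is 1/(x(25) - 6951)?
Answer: -4/27829 ≈ -0.00014373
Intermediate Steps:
x(w) = 2*w/(-33 + w) (x(w) = (2*w)/(-33 + w) = 2*w/(-33 + w))
1/(x(25) - 6951) = 1/(2*25/(-33 + 25) - 6951) = 1/(2*25/(-8) - 6951) = 1/(2*25*(-⅛) - 6951) = 1/(-25/4 - 6951) = 1/(-27829/4) = -4/27829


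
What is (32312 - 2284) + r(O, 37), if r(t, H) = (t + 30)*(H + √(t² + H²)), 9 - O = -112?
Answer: 35615 + 151*√16010 ≈ 54721.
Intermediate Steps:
O = 121 (O = 9 - 1*(-112) = 9 + 112 = 121)
r(t, H) = (30 + t)*(H + √(H² + t²))
(32312 - 2284) + r(O, 37) = (32312 - 2284) + (30*37 + 30*√(37² + 121²) + 37*121 + 121*√(37² + 121²)) = 30028 + (1110 + 30*√(1369 + 14641) + 4477 + 121*√(1369 + 14641)) = 30028 + (1110 + 30*√16010 + 4477 + 121*√16010) = 30028 + (5587 + 151*√16010) = 35615 + 151*√16010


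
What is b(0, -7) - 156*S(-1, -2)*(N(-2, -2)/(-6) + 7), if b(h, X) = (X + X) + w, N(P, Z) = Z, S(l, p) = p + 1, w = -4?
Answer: 1126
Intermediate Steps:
S(l, p) = 1 + p
b(h, X) = -4 + 2*X (b(h, X) = (X + X) - 4 = 2*X - 4 = -4 + 2*X)
b(0, -7) - 156*S(-1, -2)*(N(-2, -2)/(-6) + 7) = (-4 + 2*(-7)) - 156*(1 - 2)*(-2/(-6) + 7) = (-4 - 14) - (-156)*(-2*(-⅙) + 7) = -18 - (-156)*(⅓ + 7) = -18 - (-156)*22/3 = -18 - 156*(-22/3) = -18 + 1144 = 1126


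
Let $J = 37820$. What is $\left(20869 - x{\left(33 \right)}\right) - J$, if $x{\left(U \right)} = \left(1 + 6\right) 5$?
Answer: $-16986$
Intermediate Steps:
$x{\left(U \right)} = 35$ ($x{\left(U \right)} = 7 \cdot 5 = 35$)
$\left(20869 - x{\left(33 \right)}\right) - J = \left(20869 - 35\right) - 37820 = 20834 - 37820 = -16986$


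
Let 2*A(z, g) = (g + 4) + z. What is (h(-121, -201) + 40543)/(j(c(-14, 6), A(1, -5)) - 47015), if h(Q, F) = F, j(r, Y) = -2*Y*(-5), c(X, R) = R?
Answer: -40342/47015 ≈ -0.85807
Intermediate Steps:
A(z, g) = 2 + g/2 + z/2 (A(z, g) = ((g + 4) + z)/2 = ((4 + g) + z)/2 = (4 + g + z)/2 = 2 + g/2 + z/2)
j(r, Y) = 10*Y
(h(-121, -201) + 40543)/(j(c(-14, 6), A(1, -5)) - 47015) = (-201 + 40543)/(10*(2 + (½)*(-5) + (½)*1) - 47015) = 40342/(10*(2 - 5/2 + ½) - 47015) = 40342/(10*0 - 47015) = 40342/(0 - 47015) = 40342/(-47015) = 40342*(-1/47015) = -40342/47015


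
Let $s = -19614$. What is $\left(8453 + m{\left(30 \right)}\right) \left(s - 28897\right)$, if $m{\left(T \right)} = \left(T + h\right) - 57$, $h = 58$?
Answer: $-411567324$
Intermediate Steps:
$m{\left(T \right)} = 1 + T$ ($m{\left(T \right)} = \left(T + 58\right) - 57 = \left(58 + T\right) - 57 = 1 + T$)
$\left(8453 + m{\left(30 \right)}\right) \left(s - 28897\right) = \left(8453 + \left(1 + 30\right)\right) \left(-19614 - 28897\right) = \left(8453 + 31\right) \left(-48511\right) = 8484 \left(-48511\right) = -411567324$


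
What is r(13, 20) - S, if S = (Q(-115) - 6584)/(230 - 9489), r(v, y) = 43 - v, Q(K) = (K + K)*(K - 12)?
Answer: 300396/9259 ≈ 32.444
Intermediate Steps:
Q(K) = 2*K*(-12 + K) (Q(K) = (2*K)*(-12 + K) = 2*K*(-12 + K))
S = -22626/9259 (S = (2*(-115)*(-12 - 115) - 6584)/(230 - 9489) = (2*(-115)*(-127) - 6584)/(-9259) = (29210 - 6584)*(-1/9259) = 22626*(-1/9259) = -22626/9259 ≈ -2.4437)
r(13, 20) - S = (43 - 1*13) - 1*(-22626/9259) = (43 - 13) + 22626/9259 = 30 + 22626/9259 = 300396/9259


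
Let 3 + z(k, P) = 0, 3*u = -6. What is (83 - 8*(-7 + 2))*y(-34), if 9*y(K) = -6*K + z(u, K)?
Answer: 2747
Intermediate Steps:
u = -2 (u = (⅓)*(-6) = -2)
z(k, P) = -3 (z(k, P) = -3 + 0 = -3)
y(K) = -⅓ - 2*K/3 (y(K) = (-6*K - 3)/9 = (-3 - 6*K)/9 = -⅓ - 2*K/3)
(83 - 8*(-7 + 2))*y(-34) = (83 - 8*(-7 + 2))*(-⅓ - ⅔*(-34)) = (83 - 8*(-5))*(-⅓ + 68/3) = (83 + 40)*(67/3) = 123*(67/3) = 2747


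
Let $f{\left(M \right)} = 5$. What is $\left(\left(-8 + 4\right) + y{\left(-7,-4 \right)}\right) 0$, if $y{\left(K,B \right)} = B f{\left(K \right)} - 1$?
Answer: $0$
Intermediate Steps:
$y{\left(K,B \right)} = -1 + 5 B$ ($y{\left(K,B \right)} = B 5 - 1 = 5 B - 1 = -1 + 5 B$)
$\left(\left(-8 + 4\right) + y{\left(-7,-4 \right)}\right) 0 = \left(\left(-8 + 4\right) + \left(-1 + 5 \left(-4\right)\right)\right) 0 = \left(-4 - 21\right) 0 = \left(-25\right) 0 = 0$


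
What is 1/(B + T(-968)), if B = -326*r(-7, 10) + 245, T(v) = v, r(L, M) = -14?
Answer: 1/3841 ≈ 0.00026035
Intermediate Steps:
B = 4809 (B = -326*(-14) + 245 = 4564 + 245 = 4809)
1/(B + T(-968)) = 1/(4809 - 968) = 1/3841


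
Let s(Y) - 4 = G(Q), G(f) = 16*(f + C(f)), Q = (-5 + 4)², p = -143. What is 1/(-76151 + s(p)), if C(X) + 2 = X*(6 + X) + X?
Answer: -1/76035 ≈ -1.3152e-5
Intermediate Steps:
Q = 1 (Q = (-1)² = 1)
C(X) = -2 + X + X*(6 + X) (C(X) = -2 + (X*(6 + X) + X) = -2 + (X + X*(6 + X)) = -2 + X + X*(6 + X))
G(f) = -32 + 16*f² + 128*f (G(f) = 16*(f + (-2 + f² + 7*f)) = 16*(-2 + f² + 8*f) = -32 + 16*f² + 128*f)
s(Y) = 116 (s(Y) = 4 + (-32 + 16*1² + 128*1) = 4 + (-32 + 16*1 + 128) = 4 + (-32 + 16 + 128) = 4 + 112 = 116)
1/(-76151 + s(p)) = 1/(-76151 + 116) = 1/(-76035) = -1/76035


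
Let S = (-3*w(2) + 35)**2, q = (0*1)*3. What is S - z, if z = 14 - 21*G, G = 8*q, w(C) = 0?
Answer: 1211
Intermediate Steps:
q = 0 (q = 0*3 = 0)
G = 0 (G = 8*0 = 0)
S = 1225 (S = (-3*0 + 35)**2 = (0 + 35)**2 = 35**2 = 1225)
z = 14 (z = 14 - 21*0 = 14 + 0 = 14)
S - z = 1225 - 1*14 = 1225 - 14 = 1211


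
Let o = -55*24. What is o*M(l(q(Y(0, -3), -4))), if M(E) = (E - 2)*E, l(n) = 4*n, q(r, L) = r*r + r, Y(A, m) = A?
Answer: 0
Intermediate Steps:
q(r, L) = r + r**2 (q(r, L) = r**2 + r = r + r**2)
o = -1320
M(E) = E*(-2 + E) (M(E) = (-2 + E)*E = E*(-2 + E))
o*M(l(q(Y(0, -3), -4))) = -1320*4*(0*(1 + 0))*(-2 + 4*(0*(1 + 0))) = -1320*4*(0*1)*(-2 + 4*(0*1)) = -1320*4*0*(-2 + 4*0) = -0*(-2 + 0) = -0*(-2) = -1320*0 = 0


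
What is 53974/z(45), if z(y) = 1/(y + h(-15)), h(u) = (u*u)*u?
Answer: -179733420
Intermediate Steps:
h(u) = u³ (h(u) = u²*u = u³)
z(y) = 1/(-3375 + y) (z(y) = 1/(y + (-15)³) = 1/(y - 3375) = 1/(-3375 + y))
53974/z(45) = 53974/(1/(-3375 + 45)) = 53974/(1/(-3330)) = 53974/(-1/3330) = 53974*(-3330) = -179733420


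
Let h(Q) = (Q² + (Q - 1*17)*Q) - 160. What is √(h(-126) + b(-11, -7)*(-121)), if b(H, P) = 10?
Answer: 2*√8131 ≈ 180.34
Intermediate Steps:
h(Q) = -160 + Q² + Q*(-17 + Q) (h(Q) = (Q² + (Q - 17)*Q) - 160 = (Q² + (-17 + Q)*Q) - 160 = (Q² + Q*(-17 + Q)) - 160 = -160 + Q² + Q*(-17 + Q))
√(h(-126) + b(-11, -7)*(-121)) = √((-160 - 17*(-126) + 2*(-126)²) + 10*(-121)) = √((-160 + 2142 + 2*15876) - 1210) = √((-160 + 2142 + 31752) - 1210) = √(33734 - 1210) = √32524 = 2*√8131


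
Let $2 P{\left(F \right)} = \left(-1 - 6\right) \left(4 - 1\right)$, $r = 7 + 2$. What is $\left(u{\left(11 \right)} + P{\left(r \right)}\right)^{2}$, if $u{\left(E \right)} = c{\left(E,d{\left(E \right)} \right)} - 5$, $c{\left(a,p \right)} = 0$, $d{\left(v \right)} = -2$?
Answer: $\frac{961}{4} \approx 240.25$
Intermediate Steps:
$r = 9$
$P{\left(F \right)} = - \frac{21}{2}$ ($P{\left(F \right)} = \frac{\left(-1 - 6\right) \left(4 - 1\right)}{2} = \frac{\left(-7\right) 3}{2} = \frac{1}{2} \left(-21\right) = - \frac{21}{2}$)
$u{\left(E \right)} = -5$ ($u{\left(E \right)} = 0 - 5 = -5$)
$\left(u{\left(11 \right)} + P{\left(r \right)}\right)^{2} = \left(-5 - \frac{21}{2}\right)^{2} = \left(- \frac{31}{2}\right)^{2} = \frac{961}{4}$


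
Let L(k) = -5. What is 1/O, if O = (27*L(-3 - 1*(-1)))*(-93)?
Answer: 1/12555 ≈ 7.9650e-5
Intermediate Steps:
O = 12555 (O = (27*(-5))*(-93) = -135*(-93) = 12555)
1/O = 1/12555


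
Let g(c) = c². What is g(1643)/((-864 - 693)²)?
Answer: 2699449/2424249 ≈ 1.1135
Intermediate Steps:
g(1643)/((-864 - 693)²) = 1643²/((-864 - 693)²) = 2699449/((-1557)²) = 2699449/2424249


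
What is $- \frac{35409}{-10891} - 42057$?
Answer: $- \frac{458007378}{10891} \approx -42054.0$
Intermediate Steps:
$- \frac{35409}{-10891} - 42057 = \left(-35409\right) \left(- \frac{1}{10891}\right) - 42057 = \frac{35409}{10891} - 42057 = - \frac{458007378}{10891}$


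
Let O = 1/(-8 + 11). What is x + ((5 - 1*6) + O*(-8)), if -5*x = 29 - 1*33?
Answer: -43/15 ≈ -2.8667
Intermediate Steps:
O = ⅓ (O = 1/3 = ⅓ ≈ 0.33333)
x = ⅘ (x = -(29 - 1*33)/5 = -(29 - 33)/5 = -⅕*(-4) = ⅘ ≈ 0.80000)
x + ((5 - 1*6) + O*(-8)) = ⅘ + ((5 - 1*6) + (⅓)*(-8)) = ⅘ + ((5 - 6) - 8/3) = ⅘ + (-1 - 8/3) = ⅘ - 11/3 = -43/15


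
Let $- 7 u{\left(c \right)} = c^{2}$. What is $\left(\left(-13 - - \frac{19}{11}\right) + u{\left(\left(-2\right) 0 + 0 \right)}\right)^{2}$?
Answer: $\frac{15376}{121} \approx 127.07$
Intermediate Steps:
$u{\left(c \right)} = - \frac{c^{2}}{7}$
$\left(\left(-13 - - \frac{19}{11}\right) + u{\left(\left(-2\right) 0 + 0 \right)}\right)^{2} = \left(\left(-13 - - \frac{19}{11}\right) - \frac{\left(\left(-2\right) 0 + 0\right)^{2}}{7}\right)^{2} = \left(\left(-13 - \left(-19\right) \frac{1}{11}\right) - \frac{\left(0 + 0\right)^{2}}{7}\right)^{2} = \left(\left(-13 - - \frac{19}{11}\right) - \frac{0^{2}}{7}\right)^{2} = \left(\left(-13 + \frac{19}{11}\right) - 0\right)^{2} = \left(- \frac{124}{11} + 0\right)^{2} = \left(- \frac{124}{11}\right)^{2} = \frac{15376}{121}$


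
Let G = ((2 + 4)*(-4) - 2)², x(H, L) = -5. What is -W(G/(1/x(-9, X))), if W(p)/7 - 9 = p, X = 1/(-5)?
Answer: 23597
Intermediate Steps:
X = -⅕ ≈ -0.20000
G = 676 (G = (6*(-4) - 2)² = (-24 - 2)² = (-26)² = 676)
W(p) = 63 + 7*p
-W(G/(1/x(-9, X))) = -(63 + 7*(676/(1/(-5)))) = -(63 + 7*(676/(-⅕))) = -(63 + 7*(676*(-5))) = -(63 + 7*(-3380)) = -(63 - 23660) = -1*(-23597) = 23597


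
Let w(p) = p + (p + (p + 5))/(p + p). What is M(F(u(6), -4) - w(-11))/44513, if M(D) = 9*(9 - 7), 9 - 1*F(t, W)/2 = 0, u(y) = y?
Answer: 18/44513 ≈ 0.00040438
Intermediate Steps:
F(t, W) = 18 (F(t, W) = 18 - 2*0 = 18 + 0 = 18)
w(p) = p + (5 + 2*p)/(2*p) (w(p) = p + (p + (5 + p))/((2*p)) = p + (5 + 2*p)*(1/(2*p)) = p + (5 + 2*p)/(2*p))
M(D) = 18 (M(D) = 9*2 = 18)
M(F(u(6), -4) - w(-11))/44513 = 18/44513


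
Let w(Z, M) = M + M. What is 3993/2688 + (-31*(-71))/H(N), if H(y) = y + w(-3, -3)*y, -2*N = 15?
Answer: 4044017/67200 ≈ 60.179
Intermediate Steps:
N = -15/2 (N = -½*15 = -15/2 ≈ -7.5000)
w(Z, M) = 2*M
H(y) = -5*y (H(y) = y + (2*(-3))*y = y - 6*y = -5*y)
3993/2688 + (-31*(-71))/H(N) = 3993/2688 + (-31*(-71))/((-5*(-15/2))) = 3993*(1/2688) + 2201/(75/2) = 1331/896 + 2201*(2/75) = 1331/896 + 4402/75 = 4044017/67200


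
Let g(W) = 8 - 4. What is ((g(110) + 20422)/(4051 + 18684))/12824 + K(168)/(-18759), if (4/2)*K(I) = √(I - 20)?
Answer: 1459/20825260 - √37/18759 ≈ -0.00025420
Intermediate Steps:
g(W) = 4
K(I) = √(-20 + I)/2 (K(I) = √(I - 20)/2 = √(-20 + I)/2)
((g(110) + 20422)/(4051 + 18684))/12824 + K(168)/(-18759) = ((4 + 20422)/(4051 + 18684))/12824 + (√(-20 + 168)/2)/(-18759) = (20426/22735)*(1/12824) + (√148/2)*(-1/18759) = (20426*(1/22735))*(1/12824) + ((2*√37)/2)*(-1/18759) = (20426/22735)*(1/12824) + √37*(-1/18759) = 1459/20825260 - √37/18759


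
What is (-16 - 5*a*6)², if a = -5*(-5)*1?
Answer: 586756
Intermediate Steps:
a = 25 (a = 25*1 = 25)
(-16 - 5*a*6)² = (-16 - 5*25*6)² = (-16 - 125*6)² = (-16 - 750)² = (-766)² = 586756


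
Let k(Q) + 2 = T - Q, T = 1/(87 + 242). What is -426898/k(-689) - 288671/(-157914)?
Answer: -5528421652471/8923088484 ≈ -619.56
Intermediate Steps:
T = 1/329 ≈ 0.0030395
k(Q) = -657/329 - Q (k(Q) = -2 + (1/329 - Q) = -657/329 - Q)
-426898/k(-689) - 288671/(-157914) = -426898/(-657/329 - 1*(-689)) - 288671/(-157914) = -426898/(-657/329 + 689) - 288671*(-1/157914) = -426898/226024/329 + 288671/157914 = -426898*329/226024 + 288671/157914 = -70224721/113012 + 288671/157914 = -5528421652471/8923088484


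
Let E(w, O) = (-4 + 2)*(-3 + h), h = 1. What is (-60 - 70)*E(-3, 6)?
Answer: -520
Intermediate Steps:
E(w, O) = 4 (E(w, O) = (-4 + 2)*(-3 + 1) = -2*(-2) = 4)
(-60 - 70)*E(-3, 6) = (-60 - 70)*4 = -130*4 = -520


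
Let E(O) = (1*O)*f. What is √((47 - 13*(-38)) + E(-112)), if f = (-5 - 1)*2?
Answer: √1885 ≈ 43.417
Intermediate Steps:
f = -12 (f = -6*2 = -12)
E(O) = -12*O (E(O) = (1*O)*(-12) = O*(-12) = -12*O)
√((47 - 13*(-38)) + E(-112)) = √((47 - 13*(-38)) - 12*(-112)) = √((47 + 494) + 1344) = √(541 + 1344) = √1885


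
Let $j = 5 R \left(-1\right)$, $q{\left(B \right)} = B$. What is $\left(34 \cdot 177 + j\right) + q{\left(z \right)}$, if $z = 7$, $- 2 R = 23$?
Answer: $\frac{12165}{2} \approx 6082.5$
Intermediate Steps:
$R = - \frac{23}{2}$ ($R = \left(- \frac{1}{2}\right) 23 = - \frac{23}{2} \approx -11.5$)
$j = \frac{115}{2}$ ($j = 5 \left(- \frac{23}{2}\right) \left(-1\right) = \left(- \frac{115}{2}\right) \left(-1\right) = \frac{115}{2} \approx 57.5$)
$\left(34 \cdot 177 + j\right) + q{\left(z \right)} = \left(34 \cdot 177 + \frac{115}{2}\right) + 7 = \left(6018 + \frac{115}{2}\right) + 7 = \frac{12151}{2} + 7 = \frac{12165}{2}$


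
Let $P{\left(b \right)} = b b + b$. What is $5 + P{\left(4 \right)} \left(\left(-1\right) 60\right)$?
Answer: $-1195$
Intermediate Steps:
$P{\left(b \right)} = b + b^{2}$ ($P{\left(b \right)} = b^{2} + b = b + b^{2}$)
$5 + P{\left(4 \right)} \left(\left(-1\right) 60\right) = 5 + 4 \left(1 + 4\right) \left(\left(-1\right) 60\right) = 5 + 4 \cdot 5 \left(-60\right) = 5 + 20 \left(-60\right) = 5 - 1200 = -1195$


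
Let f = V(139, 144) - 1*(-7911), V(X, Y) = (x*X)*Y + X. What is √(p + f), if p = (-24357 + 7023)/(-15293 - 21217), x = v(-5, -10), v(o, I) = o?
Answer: I*√3407597937185/6085 ≈ 303.36*I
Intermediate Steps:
x = -5
V(X, Y) = X - 5*X*Y (V(X, Y) = (-5*X)*Y + X = -5*X*Y + X = X - 5*X*Y)
p = 2889/6085 (p = -17334/(-36510) = -17334*(-1/36510) = 2889/6085 ≈ 0.47477)
f = -92030 (f = 139*(1 - 5*144) - 1*(-7911) = 139*(1 - 720) + 7911 = 139*(-719) + 7911 = -99941 + 7911 = -92030)
√(p + f) = √(2889/6085 - 92030) = √(-559999661/6085) = I*√3407597937185/6085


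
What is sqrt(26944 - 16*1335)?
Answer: 4*sqrt(349) ≈ 74.726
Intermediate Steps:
sqrt(26944 - 16*1335) = sqrt(26944 - 21360) = sqrt(5584) = 4*sqrt(349)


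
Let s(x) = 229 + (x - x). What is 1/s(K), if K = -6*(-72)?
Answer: 1/229 ≈ 0.0043668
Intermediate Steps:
K = 432
s(x) = 229 (s(x) = 229 + 0 = 229)
1/s(K) = 1/229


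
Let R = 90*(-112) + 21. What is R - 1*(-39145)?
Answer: 29086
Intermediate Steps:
R = -10059 (R = -10080 + 21 = -10059)
R - 1*(-39145) = -10059 - 1*(-39145) = -10059 + 39145 = 29086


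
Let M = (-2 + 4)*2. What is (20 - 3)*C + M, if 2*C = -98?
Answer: -829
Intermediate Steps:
C = -49 (C = (½)*(-98) = -49)
M = 4 (M = 2*2 = 4)
(20 - 3)*C + M = (20 - 3)*(-49) + 4 = 17*(-49) + 4 = -833 + 4 = -829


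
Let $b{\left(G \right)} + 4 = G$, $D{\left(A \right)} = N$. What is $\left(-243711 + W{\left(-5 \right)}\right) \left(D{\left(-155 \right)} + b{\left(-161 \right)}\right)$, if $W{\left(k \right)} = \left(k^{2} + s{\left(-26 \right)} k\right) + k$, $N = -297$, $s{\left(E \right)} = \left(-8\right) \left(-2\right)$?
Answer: $112622202$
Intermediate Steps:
$s{\left(E \right)} = 16$
$W{\left(k \right)} = k^{2} + 17 k$ ($W{\left(k \right)} = \left(k^{2} + 16 k\right) + k = k^{2} + 17 k$)
$D{\left(A \right)} = -297$
$b{\left(G \right)} = -4 + G$
$\left(-243711 + W{\left(-5 \right)}\right) \left(D{\left(-155 \right)} + b{\left(-161 \right)}\right) = \left(-243711 - 5 \left(17 - 5\right)\right) \left(-297 - 165\right) = \left(-243711 - 60\right) \left(-297 - 165\right) = \left(-243711 - 60\right) \left(-462\right) = \left(-243771\right) \left(-462\right) = 112622202$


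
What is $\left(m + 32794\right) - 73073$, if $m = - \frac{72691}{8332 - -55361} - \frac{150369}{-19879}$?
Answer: $- \frac{50991250179685}{1266153147} \approx -40273.0$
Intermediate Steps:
$m = \frac{8132428328}{1266153147}$ ($m = - \frac{72691}{8332 + 55361} - - \frac{150369}{19879} = - \frac{72691}{63693} + \frac{150369}{19879} = \frac{8132428328}{1266153147} \approx 6.4229$)
$\left(m + 32794\right) - 73073 = \left(\frac{8132428328}{1266153147} + 32794\right) - 73073 = \frac{41530358731046}{1266153147} - 73073 = - \frac{50991250179685}{1266153147}$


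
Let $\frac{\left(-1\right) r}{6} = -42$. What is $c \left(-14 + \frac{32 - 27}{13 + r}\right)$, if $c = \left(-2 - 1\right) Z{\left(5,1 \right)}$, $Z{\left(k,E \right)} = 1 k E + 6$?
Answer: $\frac{24453}{53} \approx 461.38$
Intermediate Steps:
$r = 252$ ($r = \left(-6\right) \left(-42\right) = 252$)
$Z{\left(k,E \right)} = 6 + E k$ ($Z{\left(k,E \right)} = k E + 6 = E k + 6 = 6 + E k$)
$c = -33$ ($c = \left(-2 - 1\right) \left(6 + 1 \cdot 5\right) = - 3 \left(6 + 5\right) = \left(-3\right) 11 = -33$)
$c \left(-14 + \frac{32 - 27}{13 + r}\right) = - 33 \left(-14 + \frac{32 - 27}{13 + 252}\right) = - 33 \left(-14 + \frac{5}{265}\right) = - 33 \left(-14 + 5 \cdot \frac{1}{265}\right) = - 33 \left(-14 + \frac{1}{53}\right) = \left(-33\right) \left(- \frac{741}{53}\right) = \frac{24453}{53}$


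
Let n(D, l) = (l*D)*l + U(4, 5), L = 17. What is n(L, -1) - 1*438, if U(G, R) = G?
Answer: -417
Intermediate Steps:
n(D, l) = 4 + D*l**2 (n(D, l) = (l*D)*l + 4 = (D*l)*l + 4 = D*l**2 + 4 = 4 + D*l**2)
n(L, -1) - 1*438 = (4 + 17*(-1)**2) - 1*438 = (4 + 17*1) - 438 = (4 + 17) - 438 = 21 - 438 = -417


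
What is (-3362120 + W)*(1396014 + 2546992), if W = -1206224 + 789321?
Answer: -14900710363138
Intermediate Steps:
W = -416903
(-3362120 + W)*(1396014 + 2546992) = (-3362120 - 416903)*(1396014 + 2546992) = -3779023*3943006 = -14900710363138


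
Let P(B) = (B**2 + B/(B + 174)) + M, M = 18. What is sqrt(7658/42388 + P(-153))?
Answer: 5*sqrt(20618965600058)/148358 ≈ 153.04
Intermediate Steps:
P(B) = 18 + B**2 + B/(174 + B) (P(B) = (B**2 + B/(B + 174)) + 18 = (B**2 + B/(174 + B)) + 18 = 18 + B**2 + B/(174 + B))
sqrt(7658/42388 + P(-153)) = sqrt(7658/42388 + (3132 + (-153)**3 + 19*(-153) + 174*(-153)**2)/(174 - 153)) = sqrt(7658*(1/42388) + (3132 - 3581577 - 2907 + 174*23409)/21) = sqrt(3829/21194 + (3132 - 3581577 - 2907 + 4073166)/21) = sqrt(3829/21194 + (1/21)*491814) = sqrt(3829/21194 + 163938/7) = sqrt(3474528775/148358) = 5*sqrt(20618965600058)/148358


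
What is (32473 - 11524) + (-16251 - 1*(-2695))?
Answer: 7393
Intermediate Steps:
(32473 - 11524) + (-16251 - 1*(-2695)) = 20949 + (-16251 + 2695) = 20949 - 13556 = 7393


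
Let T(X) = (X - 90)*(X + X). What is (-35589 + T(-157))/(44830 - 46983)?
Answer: -41969/2153 ≈ -19.493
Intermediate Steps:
T(X) = 2*X*(-90 + X) (T(X) = (-90 + X)*(2*X) = 2*X*(-90 + X))
(-35589 + T(-157))/(44830 - 46983) = (-35589 + 2*(-157)*(-90 - 157))/(44830 - 46983) = (-35589 + 2*(-157)*(-247))/(-2153) = (-35589 + 77558)*(-1/2153) = 41969*(-1/2153) = -41969/2153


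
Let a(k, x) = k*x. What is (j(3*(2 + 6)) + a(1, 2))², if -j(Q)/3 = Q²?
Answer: 2979076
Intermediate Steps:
j(Q) = -3*Q²
(j(3*(2 + 6)) + a(1, 2))² = (-3*9*(2 + 6)² + 1*2)² = (-3*(3*8)² + 2)² = (-3*24² + 2)² = (-3*576 + 2)² = (-1728 + 2)² = (-1726)² = 2979076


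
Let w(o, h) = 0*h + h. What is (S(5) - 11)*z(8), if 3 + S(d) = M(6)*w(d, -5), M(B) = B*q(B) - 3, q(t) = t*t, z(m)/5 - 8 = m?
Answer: -86320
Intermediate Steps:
z(m) = 40 + 5*m
w(o, h) = h (w(o, h) = 0 + h = h)
q(t) = t**2
M(B) = -3 + B**3 (M(B) = B*B**2 - 3 = B**3 - 3 = -3 + B**3)
S(d) = -1068 (S(d) = -3 + (-3 + 6**3)*(-5) = -3 + (-3 + 216)*(-5) = -3 + 213*(-5) = -3 - 1065 = -1068)
(S(5) - 11)*z(8) = (-1068 - 11)*(40 + 5*8) = -1079*(40 + 40) = -1079*80 = -86320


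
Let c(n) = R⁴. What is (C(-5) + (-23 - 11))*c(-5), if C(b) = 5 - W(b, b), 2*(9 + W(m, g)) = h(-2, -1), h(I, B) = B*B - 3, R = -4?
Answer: -4864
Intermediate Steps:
h(I, B) = -3 + B² (h(I, B) = B² - 3 = -3 + B²)
W(m, g) = -10 (W(m, g) = -9 + (-3 + (-1)²)/2 = -9 + (-3 + 1)/2 = -9 + (½)*(-2) = -9 - 1 = -10)
c(n) = 256 (c(n) = (-4)⁴ = 256)
C(b) = 15 (C(b) = 5 - 1*(-10) = 5 + 10 = 15)
(C(-5) + (-23 - 11))*c(-5) = (15 + (-23 - 11))*256 = (15 - 34)*256 = -19*256 = -4864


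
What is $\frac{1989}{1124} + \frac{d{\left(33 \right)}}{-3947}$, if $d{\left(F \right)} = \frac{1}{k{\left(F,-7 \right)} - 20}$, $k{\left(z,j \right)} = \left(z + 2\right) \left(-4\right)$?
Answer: $\frac{314023601}{177457120} \approx 1.7696$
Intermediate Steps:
$k{\left(z,j \right)} = -8 - 4 z$ ($k{\left(z,j \right)} = \left(2 + z\right) \left(-4\right) = -8 - 4 z$)
$d{\left(F \right)} = \frac{1}{-28 - 4 F}$ ($d{\left(F \right)} = \frac{1}{\left(-8 - 4 F\right) - 20} = \frac{1}{-28 - 4 F}$)
$\frac{1989}{1124} + \frac{d{\left(33 \right)}}{-3947} = \frac{1989}{1124} + \frac{\left(-1\right) \frac{1}{28 + 4 \cdot 33}}{-3947} = 1989 \cdot \frac{1}{1124} + - \frac{1}{28 + 132} \left(- \frac{1}{3947}\right) = \frac{1989}{1124} + - \frac{1}{160} \left(- \frac{1}{3947}\right) = \frac{1989}{1124} + \left(-1\right) \frac{1}{160} \left(- \frac{1}{3947}\right) = \frac{1989}{1124} - - \frac{1}{631520} = \frac{1989}{1124} + \frac{1}{631520} = \frac{314023601}{177457120}$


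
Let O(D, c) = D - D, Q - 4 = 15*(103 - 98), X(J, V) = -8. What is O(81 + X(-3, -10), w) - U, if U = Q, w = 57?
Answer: -79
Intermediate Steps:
Q = 79 (Q = 4 + 15*(103 - 98) = 4 + 15*5 = 4 + 75 = 79)
O(D, c) = 0
U = 79
O(81 + X(-3, -10), w) - U = 0 - 1*79 = 0 - 79 = -79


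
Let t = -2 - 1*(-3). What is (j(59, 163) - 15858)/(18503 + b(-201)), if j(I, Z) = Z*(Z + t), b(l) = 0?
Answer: 10874/18503 ≈ 0.58769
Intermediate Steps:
t = 1 (t = -2 + 3 = 1)
j(I, Z) = Z*(1 + Z) (j(I, Z) = Z*(Z + 1) = Z*(1 + Z))
(j(59, 163) - 15858)/(18503 + b(-201)) = (163*(1 + 163) - 15858)/(18503 + 0) = (163*164 - 15858)/18503 = (26732 - 15858)*(1/18503) = 10874*(1/18503) = 10874/18503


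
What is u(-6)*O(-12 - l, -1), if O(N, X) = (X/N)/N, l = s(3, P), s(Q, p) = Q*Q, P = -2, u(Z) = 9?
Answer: -1/49 ≈ -0.020408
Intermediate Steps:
s(Q, p) = Q²
l = 9 (l = 3² = 9)
O(N, X) = X/N²
u(-6)*O(-12 - l, -1) = 9*(-1/(-12 - 1*9)²) = 9*(-1/(-12 - 9)²) = 9*(-1/(-21)²) = 9*(-1*1/441) = 9*(-1/441) = -1/49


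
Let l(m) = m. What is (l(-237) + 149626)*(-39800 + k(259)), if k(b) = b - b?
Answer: -5945682200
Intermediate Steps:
k(b) = 0
(l(-237) + 149626)*(-39800 + k(259)) = (-237 + 149626)*(-39800 + 0) = 149389*(-39800) = -5945682200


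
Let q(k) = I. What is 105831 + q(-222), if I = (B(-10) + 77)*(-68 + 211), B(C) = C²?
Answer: 131142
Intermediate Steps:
I = 25311 (I = ((-10)² + 77)*(-68 + 211) = (100 + 77)*143 = 177*143 = 25311)
q(k) = 25311
105831 + q(-222) = 105831 + 25311 = 131142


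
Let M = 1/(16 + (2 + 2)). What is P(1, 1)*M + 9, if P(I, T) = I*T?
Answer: 181/20 ≈ 9.0500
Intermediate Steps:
M = 1/20 (M = 1/(16 + 4) = 1/20 ≈ 0.050000)
P(1, 1)*M + 9 = (1*1)*(1/20) + 9 = 1*(1/20) + 9 = 1/20 + 9 = 181/20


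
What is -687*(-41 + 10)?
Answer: 21297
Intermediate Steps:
-687*(-41 + 10) = -687*(-31) = 21297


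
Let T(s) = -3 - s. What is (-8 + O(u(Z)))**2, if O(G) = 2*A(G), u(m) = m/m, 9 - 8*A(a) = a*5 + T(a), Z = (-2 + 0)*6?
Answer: 36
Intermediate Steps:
Z = -12 (Z = -2*6 = -12)
A(a) = 3/2 - a/2 (A(a) = 9/8 - (a*5 + (-3 - a))/8 = 9/8 - (5*a + (-3 - a))/8 = 9/8 - (-3 + 4*a)/8 = 9/8 + (3/8 - a/2) = 3/2 - a/2)
u(m) = 1
O(G) = 3 - G (O(G) = 2*(3/2 - G/2) = 3 - G)
(-8 + O(u(Z)))**2 = (-8 + (3 - 1*1))**2 = (-8 + (3 - 1))**2 = (-8 + 2)**2 = (-6)**2 = 36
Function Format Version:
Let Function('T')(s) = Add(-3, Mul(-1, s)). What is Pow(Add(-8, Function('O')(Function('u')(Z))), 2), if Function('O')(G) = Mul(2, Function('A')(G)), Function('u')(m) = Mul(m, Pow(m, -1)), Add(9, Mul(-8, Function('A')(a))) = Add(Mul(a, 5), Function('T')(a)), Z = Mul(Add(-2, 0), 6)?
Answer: 36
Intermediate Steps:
Z = -12 (Z = Mul(-2, 6) = -12)
Function('A')(a) = Add(Rational(3, 2), Mul(Rational(-1, 2), a)) (Function('A')(a) = Add(Rational(9, 8), Mul(Rational(-1, 8), Add(Mul(a, 5), Add(-3, Mul(-1, a))))) = Add(Rational(9, 8), Mul(Rational(-1, 8), Add(Mul(5, a), Add(-3, Mul(-1, a))))) = Add(Rational(9, 8), Mul(Rational(-1, 8), Add(-3, Mul(4, a)))) = Add(Rational(9, 8), Add(Rational(3, 8), Mul(Rational(-1, 2), a))) = Add(Rational(3, 2), Mul(Rational(-1, 2), a)))
Function('u')(m) = 1
Function('O')(G) = Add(3, Mul(-1, G)) (Function('O')(G) = Mul(2, Add(Rational(3, 2), Mul(Rational(-1, 2), G))) = Add(3, Mul(-1, G)))
Pow(Add(-8, Function('O')(Function('u')(Z))), 2) = Pow(Add(-8, Add(3, Mul(-1, 1))), 2) = Pow(Add(-8, Add(3, -1)), 2) = Pow(Add(-8, 2), 2) = Pow(-6, 2) = 36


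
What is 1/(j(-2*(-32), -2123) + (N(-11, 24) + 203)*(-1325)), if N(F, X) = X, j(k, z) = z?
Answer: -1/302898 ≈ -3.3014e-6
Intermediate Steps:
1/(j(-2*(-32), -2123) + (N(-11, 24) + 203)*(-1325)) = 1/(-2123 + (24 + 203)*(-1325)) = 1/(-2123 + 227*(-1325)) = 1/(-2123 - 300775) = 1/(-302898) = -1/302898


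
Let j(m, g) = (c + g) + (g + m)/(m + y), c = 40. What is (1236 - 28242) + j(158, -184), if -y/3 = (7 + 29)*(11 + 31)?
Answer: -59431337/2189 ≈ -27150.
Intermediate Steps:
y = -4536 (y = -3*(7 + 29)*(11 + 31) = -108*42 = -3*1512 = -4536)
j(m, g) = 40 + g + (g + m)/(-4536 + m) (j(m, g) = (40 + g) + (g + m)/(m - 4536) = (40 + g) + (g + m)/(-4536 + m) = 40 + g + (g + m)/(-4536 + m))
(1236 - 28242) + j(158, -184) = (1236 - 28242) + (-181440 - 4535*(-184) + 41*158 - 184*158)/(-4536 + 158) = -27006 + (-181440 + 834440 + 6478 - 29072)/(-4378) = -27006 - 1/4378*630406 = -27006 - 315203/2189 = -59431337/2189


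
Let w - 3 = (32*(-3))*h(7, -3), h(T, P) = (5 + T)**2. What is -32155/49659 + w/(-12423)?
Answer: 95625158/205637919 ≈ 0.46502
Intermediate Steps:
w = -13821 (w = 3 + (32*(-3))*(5 + 7)**2 = 3 - 96*12**2 = 3 - 96*144 = 3 - 13824 = -13821)
-32155/49659 + w/(-12423) = -32155/49659 - 13821/(-12423) = -32155*1/49659 - 13821*(-1/12423) = -32155/49659 + 4607/4141 = 95625158/205637919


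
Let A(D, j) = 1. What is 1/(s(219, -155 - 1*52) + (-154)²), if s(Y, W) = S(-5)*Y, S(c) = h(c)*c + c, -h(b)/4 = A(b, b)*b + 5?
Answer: 1/22621 ≈ 4.4207e-5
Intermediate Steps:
h(b) = -20 - 4*b (h(b) = -4*(1*b + 5) = -4*(b + 5) = -4*(5 + b) = -20 - 4*b)
S(c) = c + c*(-20 - 4*c) (S(c) = (-20 - 4*c)*c + c = c*(-20 - 4*c) + c = c + c*(-20 - 4*c))
s(Y, W) = -5*Y (s(Y, W) = (-1*(-5)*(19 + 4*(-5)))*Y = (-1*(-5)*(19 - 20))*Y = (-1*(-5)*(-1))*Y = -5*Y)
1/(s(219, -155 - 1*52) + (-154)²) = 1/(-5*219 + (-154)²) = 1/(-1095 + 23716) = 1/22621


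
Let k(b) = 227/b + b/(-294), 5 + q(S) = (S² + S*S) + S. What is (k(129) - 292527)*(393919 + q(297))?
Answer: -2110248602910415/12642 ≈ -1.6692e+11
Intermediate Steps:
q(S) = -5 + S + 2*S² (q(S) = -5 + ((S² + S*S) + S) = -5 + ((S² + S²) + S) = -5 + (2*S² + S) = -5 + (S + 2*S²) = -5 + S + 2*S²)
k(b) = 227/b - b/294 (k(b) = 227/b + b*(-1/294) = 227/b - b/294)
(k(129) - 292527)*(393919 + q(297)) = ((227/129 - 1/294*129) - 292527)*(393919 + (-5 + 297 + 2*297²)) = ((227*(1/129) - 43/98) - 292527)*(393919 + (-5 + 297 + 2*88209)) = ((227/129 - 43/98) - 292527)*(393919 + (-5 + 297 + 176418)) = (16699/12642 - 292527)*(393919 + 176710) = -3698109635/12642*570629 = -2110248602910415/12642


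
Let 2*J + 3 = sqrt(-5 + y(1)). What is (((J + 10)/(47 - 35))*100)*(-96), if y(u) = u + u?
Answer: -6800 - 400*I*sqrt(3) ≈ -6800.0 - 692.82*I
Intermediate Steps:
y(u) = 2*u
J = -3/2 + I*sqrt(3)/2 (J = -3/2 + sqrt(-5 + 2*1)/2 = -3/2 + sqrt(-5 + 2)/2 = -3/2 + sqrt(-3)/2 = -3/2 + (I*sqrt(3))/2 = -3/2 + I*sqrt(3)/2 ≈ -1.5 + 0.86602*I)
(((J + 10)/(47 - 35))*100)*(-96) = ((((-3/2 + I*sqrt(3)/2) + 10)/(47 - 35))*100)*(-96) = (((17/2 + I*sqrt(3)/2)/12)*100)*(-96) = (((17/2 + I*sqrt(3)/2)*(1/12))*100)*(-96) = ((17/24 + I*sqrt(3)/24)*100)*(-96) = (425/6 + 25*I*sqrt(3)/6)*(-96) = -6800 - 400*I*sqrt(3)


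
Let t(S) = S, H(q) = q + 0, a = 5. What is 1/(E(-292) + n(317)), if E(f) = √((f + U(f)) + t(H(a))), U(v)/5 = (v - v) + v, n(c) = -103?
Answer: -103/12356 - I*√1747/12356 ≈ -0.008336 - 0.0033827*I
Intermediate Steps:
H(q) = q
U(v) = 5*v (U(v) = 5*((v - v) + v) = 5*(0 + v) = 5*v)
E(f) = √(5 + 6*f) (E(f) = √((f + 5*f) + 5) = √(6*f + 5) = √(5 + 6*f))
1/(E(-292) + n(317)) = 1/(√(5 + 6*(-292)) - 103) = 1/(√(5 - 1752) - 103) = 1/(√(-1747) - 103) = 1/(I*√1747 - 103) = 1/(-103 + I*√1747)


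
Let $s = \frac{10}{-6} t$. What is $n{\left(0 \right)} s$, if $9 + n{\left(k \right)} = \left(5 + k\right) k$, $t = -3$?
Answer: $-45$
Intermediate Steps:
$s = 5$ ($s = \frac{10}{-6} \left(-3\right) = 10 \left(- \frac{1}{6}\right) \left(-3\right) = \left(- \frac{5}{3}\right) \left(-3\right) = 5$)
$n{\left(k \right)} = -9 + k \left(5 + k\right)$ ($n{\left(k \right)} = -9 + \left(5 + k\right) k = -9 + k \left(5 + k\right)$)
$n{\left(0 \right)} s = \left(-9 + 0^{2} + 5 \cdot 0\right) 5 = \left(-9 + 0 + 0\right) 5 = \left(-9\right) 5 = -45$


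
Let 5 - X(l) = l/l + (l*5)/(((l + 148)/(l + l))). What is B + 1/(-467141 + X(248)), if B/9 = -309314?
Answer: -129170425575897/46400323 ≈ -2.7838e+6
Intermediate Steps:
B = -2783826 (B = 9*(-309314) = -2783826)
X(l) = 4 - 10*l**2/(148 + l) (X(l) = 5 - (l/l + (l*5)/(((l + 148)/(l + l)))) = 5 - (1 + (5*l)/(((148 + l)/((2*l))))) = 5 - (1 + (5*l)/(((148 + l)*(1/(2*l))))) = 5 - (1 + (5*l)/(((148 + l)/(2*l)))) = 5 - (1 + (5*l)*(2*l/(148 + l))) = 5 - (1 + 10*l**2/(148 + l)) = 5 + (-1 - 10*l**2/(148 + l)) = 4 - 10*l**2/(148 + l))
B + 1/(-467141 + X(248)) = -2783826 + 1/(-467141 + 2*(296 - 5*248**2 + 2*248)/(148 + 248)) = -2783826 + 1/(-467141 + 2*(296 - 5*61504 + 496)/396) = -2783826 + 1/(-467141 + 2*(1/396)*(296 - 307520 + 496)) = -2783826 + 1/(-467141 + 2*(1/396)*(-306728)) = -2783826 + 1/(-467141 - 153364/99) = -2783826 + 1/(-46400323/99) = -2783826 - 99/46400323 = -129170425575897/46400323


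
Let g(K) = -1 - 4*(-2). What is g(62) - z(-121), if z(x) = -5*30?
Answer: 157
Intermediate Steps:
z(x) = -150
g(K) = 7 (g(K) = -1 + 8 = 7)
g(62) - z(-121) = 7 - 1*(-150) = 7 + 150 = 157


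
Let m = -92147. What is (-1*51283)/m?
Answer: 51283/92147 ≈ 0.55653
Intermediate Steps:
(-1*51283)/m = -1*51283/(-92147) = -51283*(-1/92147) = 51283/92147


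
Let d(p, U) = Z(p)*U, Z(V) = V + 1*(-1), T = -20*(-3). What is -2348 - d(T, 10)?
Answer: -2938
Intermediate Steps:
T = 60
Z(V) = -1 + V (Z(V) = V - 1 = -1 + V)
d(p, U) = U*(-1 + p) (d(p, U) = (-1 + p)*U = U*(-1 + p))
-2348 - d(T, 10) = -2348 - 10*(-1 + 60) = -2348 - 10*59 = -2348 - 1*590 = -2348 - 590 = -2938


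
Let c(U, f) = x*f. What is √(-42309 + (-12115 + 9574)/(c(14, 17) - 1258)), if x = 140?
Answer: I*√48911822/34 ≈ 205.7*I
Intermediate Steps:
c(U, f) = 140*f
√(-42309 + (-12115 + 9574)/(c(14, 17) - 1258)) = √(-42309 + (-12115 + 9574)/(140*17 - 1258)) = √(-42309 - 2541/(2380 - 1258)) = √(-42309 - 2541/1122) = √(-42309 - 2541*1/1122) = √(-42309 - 77/34) = √(-1438583/34) = I*√48911822/34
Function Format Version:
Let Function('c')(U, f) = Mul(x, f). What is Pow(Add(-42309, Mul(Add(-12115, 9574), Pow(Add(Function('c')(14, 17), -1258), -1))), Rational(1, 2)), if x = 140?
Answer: Mul(Rational(1, 34), I, Pow(48911822, Rational(1, 2))) ≈ Mul(205.70, I)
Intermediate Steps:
Function('c')(U, f) = Mul(140, f)
Pow(Add(-42309, Mul(Add(-12115, 9574), Pow(Add(Function('c')(14, 17), -1258), -1))), Rational(1, 2)) = Pow(Add(-42309, Mul(Add(-12115, 9574), Pow(Add(Mul(140, 17), -1258), -1))), Rational(1, 2)) = Pow(Add(-42309, Mul(-2541, Pow(Add(2380, -1258), -1))), Rational(1, 2)) = Pow(Add(-42309, Mul(-2541, Pow(1122, -1))), Rational(1, 2)) = Pow(Add(-42309, Mul(-2541, Rational(1, 1122))), Rational(1, 2)) = Pow(Add(-42309, Rational(-77, 34)), Rational(1, 2)) = Pow(Rational(-1438583, 34), Rational(1, 2)) = Mul(Rational(1, 34), I, Pow(48911822, Rational(1, 2)))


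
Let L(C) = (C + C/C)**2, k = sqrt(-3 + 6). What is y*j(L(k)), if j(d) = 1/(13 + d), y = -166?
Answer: -2822/277 + 332*sqrt(3)/277 ≈ -8.1118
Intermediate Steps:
k = sqrt(3) ≈ 1.7320
L(C) = (1 + C)**2 (L(C) = (C + 1)**2 = (1 + C)**2)
y*j(L(k)) = -166/(13 + (1 + sqrt(3))**2)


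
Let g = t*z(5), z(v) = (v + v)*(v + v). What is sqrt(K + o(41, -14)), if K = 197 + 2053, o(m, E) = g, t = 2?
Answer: 35*sqrt(2) ≈ 49.497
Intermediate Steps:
z(v) = 4*v**2 (z(v) = (2*v)*(2*v) = 4*v**2)
g = 200 (g = 2*(4*5**2) = 2*(4*25) = 2*100 = 200)
o(m, E) = 200
K = 2250
sqrt(K + o(41, -14)) = sqrt(2250 + 200) = sqrt(2450) = 35*sqrt(2)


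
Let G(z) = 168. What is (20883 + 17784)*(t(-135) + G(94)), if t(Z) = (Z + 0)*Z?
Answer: 711202131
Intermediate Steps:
t(Z) = Z² (t(Z) = Z*Z = Z²)
(20883 + 17784)*(t(-135) + G(94)) = (20883 + 17784)*((-135)² + 168) = 38667*(18225 + 168) = 38667*18393 = 711202131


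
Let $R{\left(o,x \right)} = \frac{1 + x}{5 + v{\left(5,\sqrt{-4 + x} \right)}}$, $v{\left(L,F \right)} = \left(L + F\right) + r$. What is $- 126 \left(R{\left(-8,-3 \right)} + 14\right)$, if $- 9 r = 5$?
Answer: $\frac{252 \left(- 63 \sqrt{7} + 586 i\right)}{- 85 i + 9 \sqrt{7}} \approx -1739.3 - 6.9308 i$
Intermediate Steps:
$r = - \frac{5}{9}$ ($r = \left(- \frac{1}{9}\right) 5 = - \frac{5}{9} \approx -0.55556$)
$v{\left(L,F \right)} = - \frac{5}{9} + F + L$ ($v{\left(L,F \right)} = \left(L + F\right) - \frac{5}{9} = \left(F + L\right) - \frac{5}{9} = - \frac{5}{9} + F + L$)
$R{\left(o,x \right)} = \frac{1 + x}{\frac{85}{9} + \sqrt{-4 + x}}$ ($R{\left(o,x \right)} = \frac{1 + x}{5 + \left(- \frac{5}{9} + \sqrt{-4 + x} + 5\right)} = \frac{1 + x}{5 + \left(\frac{40}{9} + \sqrt{-4 + x}\right)} = \frac{1 + x}{\frac{85}{9} + \sqrt{-4 + x}}$)
$- 126 \left(R{\left(-8,-3 \right)} + 14\right) = - 126 \left(\frac{9 \left(1 - 3\right)}{85 + 9 \sqrt{-4 - 3}} + 14\right) = - 126 \left(9 \frac{1}{85 + 9 \sqrt{-7}} \left(-2\right) + 14\right) = - 126 \left(9 \frac{1}{85 + 9 i \sqrt{7}} \left(-2\right) + 14\right) = - 126 \left(- \frac{18}{85 + 9 i \sqrt{7}} + 14\right) = - 126 \left(14 - \frac{18}{85 + 9 i \sqrt{7}}\right) = -1764 + \frac{2268}{85 + 9 i \sqrt{7}}$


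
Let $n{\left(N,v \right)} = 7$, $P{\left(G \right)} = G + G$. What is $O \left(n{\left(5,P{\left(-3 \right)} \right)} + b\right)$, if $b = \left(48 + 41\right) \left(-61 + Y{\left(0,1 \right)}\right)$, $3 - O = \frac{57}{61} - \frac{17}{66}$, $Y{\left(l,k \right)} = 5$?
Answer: $- \frac{15516627}{1342} \approx -11562.0$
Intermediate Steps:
$P{\left(G \right)} = 2 G$
$O = \frac{9353}{4026}$ ($O = 3 - \left(\frac{57}{61} - \frac{17}{66}\right) = 3 - \frac{2725}{4026} = \frac{9353}{4026} \approx 2.3232$)
$b = -4984$ ($b = \left(48 + 41\right) \left(-61 + 5\right) = 89 \left(-56\right) = -4984$)
$O \left(n{\left(5,P{\left(-3 \right)} \right)} + b\right) = \frac{9353 \left(7 - 4984\right)}{4026} = \frac{9353}{4026} \left(-4977\right) = - \frac{15516627}{1342}$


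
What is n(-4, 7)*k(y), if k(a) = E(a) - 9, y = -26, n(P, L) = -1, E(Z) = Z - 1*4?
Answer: 39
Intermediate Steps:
E(Z) = -4 + Z (E(Z) = Z - 4 = -4 + Z)
k(a) = -13 + a (k(a) = (-4 + a) - 9 = -13 + a)
n(-4, 7)*k(y) = -(-13 - 26) = -1*(-39) = 39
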